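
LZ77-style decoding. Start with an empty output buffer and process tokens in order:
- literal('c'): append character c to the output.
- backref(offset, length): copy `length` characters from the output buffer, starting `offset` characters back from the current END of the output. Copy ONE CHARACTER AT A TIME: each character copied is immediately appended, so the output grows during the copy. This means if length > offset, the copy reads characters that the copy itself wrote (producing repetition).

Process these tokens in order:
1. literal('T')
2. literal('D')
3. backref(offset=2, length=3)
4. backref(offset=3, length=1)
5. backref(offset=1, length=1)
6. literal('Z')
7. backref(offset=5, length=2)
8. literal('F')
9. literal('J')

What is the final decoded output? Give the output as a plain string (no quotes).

Answer: TDTDTTTZDTFJ

Derivation:
Token 1: literal('T'). Output: "T"
Token 2: literal('D'). Output: "TD"
Token 3: backref(off=2, len=3) (overlapping!). Copied 'TDT' from pos 0. Output: "TDTDT"
Token 4: backref(off=3, len=1). Copied 'T' from pos 2. Output: "TDTDTT"
Token 5: backref(off=1, len=1). Copied 'T' from pos 5. Output: "TDTDTTT"
Token 6: literal('Z'). Output: "TDTDTTTZ"
Token 7: backref(off=5, len=2). Copied 'DT' from pos 3. Output: "TDTDTTTZDT"
Token 8: literal('F'). Output: "TDTDTTTZDTF"
Token 9: literal('J'). Output: "TDTDTTTZDTFJ"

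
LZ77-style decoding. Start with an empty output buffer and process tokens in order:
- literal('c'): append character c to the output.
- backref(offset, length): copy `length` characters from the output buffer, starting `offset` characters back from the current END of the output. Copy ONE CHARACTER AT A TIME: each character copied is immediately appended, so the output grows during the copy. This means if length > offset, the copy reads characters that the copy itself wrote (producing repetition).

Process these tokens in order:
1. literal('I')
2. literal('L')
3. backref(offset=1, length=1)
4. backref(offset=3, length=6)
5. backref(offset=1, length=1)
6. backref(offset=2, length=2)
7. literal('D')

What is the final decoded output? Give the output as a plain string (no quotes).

Answer: ILLILLILLLLLD

Derivation:
Token 1: literal('I'). Output: "I"
Token 2: literal('L'). Output: "IL"
Token 3: backref(off=1, len=1). Copied 'L' from pos 1. Output: "ILL"
Token 4: backref(off=3, len=6) (overlapping!). Copied 'ILLILL' from pos 0. Output: "ILLILLILL"
Token 5: backref(off=1, len=1). Copied 'L' from pos 8. Output: "ILLILLILLL"
Token 6: backref(off=2, len=2). Copied 'LL' from pos 8. Output: "ILLILLILLLLL"
Token 7: literal('D'). Output: "ILLILLILLLLLD"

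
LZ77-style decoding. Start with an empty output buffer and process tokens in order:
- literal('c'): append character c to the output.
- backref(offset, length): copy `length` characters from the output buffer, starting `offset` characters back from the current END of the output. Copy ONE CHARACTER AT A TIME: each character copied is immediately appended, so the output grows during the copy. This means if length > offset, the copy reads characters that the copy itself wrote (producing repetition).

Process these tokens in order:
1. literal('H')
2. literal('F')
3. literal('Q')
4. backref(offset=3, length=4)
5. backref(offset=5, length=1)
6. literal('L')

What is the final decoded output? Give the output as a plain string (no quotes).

Token 1: literal('H'). Output: "H"
Token 2: literal('F'). Output: "HF"
Token 3: literal('Q'). Output: "HFQ"
Token 4: backref(off=3, len=4) (overlapping!). Copied 'HFQH' from pos 0. Output: "HFQHFQH"
Token 5: backref(off=5, len=1). Copied 'Q' from pos 2. Output: "HFQHFQHQ"
Token 6: literal('L'). Output: "HFQHFQHQL"

Answer: HFQHFQHQL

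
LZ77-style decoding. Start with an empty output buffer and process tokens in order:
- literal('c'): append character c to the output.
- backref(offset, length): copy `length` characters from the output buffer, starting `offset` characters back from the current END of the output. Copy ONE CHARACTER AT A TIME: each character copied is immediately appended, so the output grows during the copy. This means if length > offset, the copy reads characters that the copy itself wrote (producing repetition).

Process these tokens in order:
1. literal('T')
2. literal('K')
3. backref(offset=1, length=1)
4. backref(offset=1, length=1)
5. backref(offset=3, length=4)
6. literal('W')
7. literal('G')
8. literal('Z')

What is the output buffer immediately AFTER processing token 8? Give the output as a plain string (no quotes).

Token 1: literal('T'). Output: "T"
Token 2: literal('K'). Output: "TK"
Token 3: backref(off=1, len=1). Copied 'K' from pos 1. Output: "TKK"
Token 4: backref(off=1, len=1). Copied 'K' from pos 2. Output: "TKKK"
Token 5: backref(off=3, len=4) (overlapping!). Copied 'KKKK' from pos 1. Output: "TKKKKKKK"
Token 6: literal('W'). Output: "TKKKKKKKW"
Token 7: literal('G'). Output: "TKKKKKKKWG"
Token 8: literal('Z'). Output: "TKKKKKKKWGZ"

Answer: TKKKKKKKWGZ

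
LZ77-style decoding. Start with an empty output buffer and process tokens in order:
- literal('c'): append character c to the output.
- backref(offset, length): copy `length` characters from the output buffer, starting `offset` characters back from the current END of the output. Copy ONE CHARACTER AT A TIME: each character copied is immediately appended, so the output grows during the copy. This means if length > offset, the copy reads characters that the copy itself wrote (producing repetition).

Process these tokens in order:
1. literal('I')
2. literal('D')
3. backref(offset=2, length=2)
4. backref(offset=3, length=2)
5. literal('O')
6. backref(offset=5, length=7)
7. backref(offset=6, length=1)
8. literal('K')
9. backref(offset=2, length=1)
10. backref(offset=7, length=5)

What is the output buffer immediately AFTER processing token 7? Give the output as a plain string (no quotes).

Token 1: literal('I'). Output: "I"
Token 2: literal('D'). Output: "ID"
Token 3: backref(off=2, len=2). Copied 'ID' from pos 0. Output: "IDID"
Token 4: backref(off=3, len=2). Copied 'DI' from pos 1. Output: "IDIDDI"
Token 5: literal('O'). Output: "IDIDDIO"
Token 6: backref(off=5, len=7) (overlapping!). Copied 'IDDIOID' from pos 2. Output: "IDIDDIOIDDIOID"
Token 7: backref(off=6, len=1). Copied 'D' from pos 8. Output: "IDIDDIOIDDIOIDD"

Answer: IDIDDIOIDDIOIDD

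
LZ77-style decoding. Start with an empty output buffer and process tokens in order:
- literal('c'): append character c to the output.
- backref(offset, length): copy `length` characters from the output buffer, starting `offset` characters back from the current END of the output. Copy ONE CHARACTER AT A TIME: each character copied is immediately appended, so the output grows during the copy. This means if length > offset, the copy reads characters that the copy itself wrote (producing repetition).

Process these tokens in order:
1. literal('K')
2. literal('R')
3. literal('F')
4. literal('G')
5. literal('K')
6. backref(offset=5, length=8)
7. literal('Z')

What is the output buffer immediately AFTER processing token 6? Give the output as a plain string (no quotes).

Answer: KRFGKKRFGKKRF

Derivation:
Token 1: literal('K'). Output: "K"
Token 2: literal('R'). Output: "KR"
Token 3: literal('F'). Output: "KRF"
Token 4: literal('G'). Output: "KRFG"
Token 5: literal('K'). Output: "KRFGK"
Token 6: backref(off=5, len=8) (overlapping!). Copied 'KRFGKKRF' from pos 0. Output: "KRFGKKRFGKKRF"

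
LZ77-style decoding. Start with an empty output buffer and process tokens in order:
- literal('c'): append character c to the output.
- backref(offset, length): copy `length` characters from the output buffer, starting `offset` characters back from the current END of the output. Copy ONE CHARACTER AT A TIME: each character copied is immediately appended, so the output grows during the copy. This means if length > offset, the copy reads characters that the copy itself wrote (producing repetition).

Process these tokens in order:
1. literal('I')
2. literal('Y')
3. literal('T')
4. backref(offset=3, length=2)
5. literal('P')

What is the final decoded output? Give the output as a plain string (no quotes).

Token 1: literal('I'). Output: "I"
Token 2: literal('Y'). Output: "IY"
Token 3: literal('T'). Output: "IYT"
Token 4: backref(off=3, len=2). Copied 'IY' from pos 0. Output: "IYTIY"
Token 5: literal('P'). Output: "IYTIYP"

Answer: IYTIYP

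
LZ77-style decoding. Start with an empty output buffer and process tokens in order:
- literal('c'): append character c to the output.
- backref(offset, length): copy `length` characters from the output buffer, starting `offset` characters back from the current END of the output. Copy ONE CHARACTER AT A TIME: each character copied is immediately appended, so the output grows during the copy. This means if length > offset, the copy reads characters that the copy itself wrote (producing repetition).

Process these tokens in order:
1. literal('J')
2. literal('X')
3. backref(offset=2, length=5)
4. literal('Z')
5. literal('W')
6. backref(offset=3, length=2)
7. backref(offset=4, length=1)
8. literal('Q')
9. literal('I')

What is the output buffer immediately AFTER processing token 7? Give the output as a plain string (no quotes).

Token 1: literal('J'). Output: "J"
Token 2: literal('X'). Output: "JX"
Token 3: backref(off=2, len=5) (overlapping!). Copied 'JXJXJ' from pos 0. Output: "JXJXJXJ"
Token 4: literal('Z'). Output: "JXJXJXJZ"
Token 5: literal('W'). Output: "JXJXJXJZW"
Token 6: backref(off=3, len=2). Copied 'JZ' from pos 6. Output: "JXJXJXJZWJZ"
Token 7: backref(off=4, len=1). Copied 'Z' from pos 7. Output: "JXJXJXJZWJZZ"

Answer: JXJXJXJZWJZZ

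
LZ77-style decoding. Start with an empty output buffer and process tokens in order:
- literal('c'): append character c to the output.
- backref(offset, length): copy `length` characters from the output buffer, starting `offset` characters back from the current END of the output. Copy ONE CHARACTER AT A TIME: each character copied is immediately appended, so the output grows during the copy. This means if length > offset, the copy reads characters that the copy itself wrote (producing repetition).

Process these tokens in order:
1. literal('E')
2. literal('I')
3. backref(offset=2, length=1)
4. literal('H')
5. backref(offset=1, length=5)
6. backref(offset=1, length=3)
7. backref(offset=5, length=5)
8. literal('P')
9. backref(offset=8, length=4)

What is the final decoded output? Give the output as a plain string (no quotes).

Answer: EIEHHHHHHHHHHHHHHPHHHH

Derivation:
Token 1: literal('E'). Output: "E"
Token 2: literal('I'). Output: "EI"
Token 3: backref(off=2, len=1). Copied 'E' from pos 0. Output: "EIE"
Token 4: literal('H'). Output: "EIEH"
Token 5: backref(off=1, len=5) (overlapping!). Copied 'HHHHH' from pos 3. Output: "EIEHHHHHH"
Token 6: backref(off=1, len=3) (overlapping!). Copied 'HHH' from pos 8. Output: "EIEHHHHHHHHH"
Token 7: backref(off=5, len=5). Copied 'HHHHH' from pos 7. Output: "EIEHHHHHHHHHHHHHH"
Token 8: literal('P'). Output: "EIEHHHHHHHHHHHHHHP"
Token 9: backref(off=8, len=4). Copied 'HHHH' from pos 10. Output: "EIEHHHHHHHHHHHHHHPHHHH"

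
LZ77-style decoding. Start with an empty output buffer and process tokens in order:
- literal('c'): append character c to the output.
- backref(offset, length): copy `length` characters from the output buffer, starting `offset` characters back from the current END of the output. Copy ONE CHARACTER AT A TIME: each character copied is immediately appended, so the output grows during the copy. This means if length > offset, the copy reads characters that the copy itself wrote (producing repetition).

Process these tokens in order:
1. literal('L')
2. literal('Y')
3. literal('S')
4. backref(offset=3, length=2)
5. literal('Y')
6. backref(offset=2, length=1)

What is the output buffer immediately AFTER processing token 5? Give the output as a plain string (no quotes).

Answer: LYSLYY

Derivation:
Token 1: literal('L'). Output: "L"
Token 2: literal('Y'). Output: "LY"
Token 3: literal('S'). Output: "LYS"
Token 4: backref(off=3, len=2). Copied 'LY' from pos 0. Output: "LYSLY"
Token 5: literal('Y'). Output: "LYSLYY"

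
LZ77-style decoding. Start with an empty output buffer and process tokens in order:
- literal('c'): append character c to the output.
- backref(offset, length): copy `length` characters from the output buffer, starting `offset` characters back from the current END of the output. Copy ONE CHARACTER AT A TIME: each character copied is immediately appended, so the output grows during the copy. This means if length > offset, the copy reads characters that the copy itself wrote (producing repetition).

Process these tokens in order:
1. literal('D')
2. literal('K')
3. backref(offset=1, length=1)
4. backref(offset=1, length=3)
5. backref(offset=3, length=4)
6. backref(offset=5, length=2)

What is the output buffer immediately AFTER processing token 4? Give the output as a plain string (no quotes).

Token 1: literal('D'). Output: "D"
Token 2: literal('K'). Output: "DK"
Token 3: backref(off=1, len=1). Copied 'K' from pos 1. Output: "DKK"
Token 4: backref(off=1, len=3) (overlapping!). Copied 'KKK' from pos 2. Output: "DKKKKK"

Answer: DKKKKK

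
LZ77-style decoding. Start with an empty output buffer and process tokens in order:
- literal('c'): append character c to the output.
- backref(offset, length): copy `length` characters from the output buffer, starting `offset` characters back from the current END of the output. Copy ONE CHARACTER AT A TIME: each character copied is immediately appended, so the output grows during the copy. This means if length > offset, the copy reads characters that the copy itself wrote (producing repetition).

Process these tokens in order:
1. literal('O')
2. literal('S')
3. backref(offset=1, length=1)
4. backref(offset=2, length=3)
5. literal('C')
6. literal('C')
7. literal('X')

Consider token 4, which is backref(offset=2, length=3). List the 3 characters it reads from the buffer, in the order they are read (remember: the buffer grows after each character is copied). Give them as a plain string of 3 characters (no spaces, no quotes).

Token 1: literal('O'). Output: "O"
Token 2: literal('S'). Output: "OS"
Token 3: backref(off=1, len=1). Copied 'S' from pos 1. Output: "OSS"
Token 4: backref(off=2, len=3). Buffer before: "OSS" (len 3)
  byte 1: read out[1]='S', append. Buffer now: "OSSS"
  byte 2: read out[2]='S', append. Buffer now: "OSSSS"
  byte 3: read out[3]='S', append. Buffer now: "OSSSSS"

Answer: SSS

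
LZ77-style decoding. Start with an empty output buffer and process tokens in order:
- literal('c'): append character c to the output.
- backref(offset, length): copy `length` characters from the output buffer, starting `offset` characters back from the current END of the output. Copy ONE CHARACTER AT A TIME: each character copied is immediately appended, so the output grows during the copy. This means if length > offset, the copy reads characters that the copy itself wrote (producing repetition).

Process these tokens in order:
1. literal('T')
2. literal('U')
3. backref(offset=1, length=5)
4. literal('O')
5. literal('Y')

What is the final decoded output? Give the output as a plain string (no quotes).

Token 1: literal('T'). Output: "T"
Token 2: literal('U'). Output: "TU"
Token 3: backref(off=1, len=5) (overlapping!). Copied 'UUUUU' from pos 1. Output: "TUUUUUU"
Token 4: literal('O'). Output: "TUUUUUUO"
Token 5: literal('Y'). Output: "TUUUUUUOY"

Answer: TUUUUUUOY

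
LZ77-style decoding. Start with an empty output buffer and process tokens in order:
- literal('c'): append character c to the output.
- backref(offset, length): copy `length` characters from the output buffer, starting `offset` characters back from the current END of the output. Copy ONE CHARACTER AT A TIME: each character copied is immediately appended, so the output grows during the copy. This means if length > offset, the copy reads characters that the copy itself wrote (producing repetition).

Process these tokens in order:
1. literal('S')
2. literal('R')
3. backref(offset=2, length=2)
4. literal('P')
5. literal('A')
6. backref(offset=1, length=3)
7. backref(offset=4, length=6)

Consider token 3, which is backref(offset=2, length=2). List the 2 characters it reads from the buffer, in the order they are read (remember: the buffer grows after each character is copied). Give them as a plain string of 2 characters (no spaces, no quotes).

Token 1: literal('S'). Output: "S"
Token 2: literal('R'). Output: "SR"
Token 3: backref(off=2, len=2). Buffer before: "SR" (len 2)
  byte 1: read out[0]='S', append. Buffer now: "SRS"
  byte 2: read out[1]='R', append. Buffer now: "SRSR"

Answer: SR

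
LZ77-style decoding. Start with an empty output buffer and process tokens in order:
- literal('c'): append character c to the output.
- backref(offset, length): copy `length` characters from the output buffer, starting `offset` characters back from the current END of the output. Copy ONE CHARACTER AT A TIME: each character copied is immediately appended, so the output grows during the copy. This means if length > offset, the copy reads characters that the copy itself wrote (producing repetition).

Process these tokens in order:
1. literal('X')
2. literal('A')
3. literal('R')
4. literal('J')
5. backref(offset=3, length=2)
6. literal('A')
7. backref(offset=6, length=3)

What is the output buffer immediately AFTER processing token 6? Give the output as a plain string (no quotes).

Token 1: literal('X'). Output: "X"
Token 2: literal('A'). Output: "XA"
Token 3: literal('R'). Output: "XAR"
Token 4: literal('J'). Output: "XARJ"
Token 5: backref(off=3, len=2). Copied 'AR' from pos 1. Output: "XARJAR"
Token 6: literal('A'). Output: "XARJARA"

Answer: XARJARA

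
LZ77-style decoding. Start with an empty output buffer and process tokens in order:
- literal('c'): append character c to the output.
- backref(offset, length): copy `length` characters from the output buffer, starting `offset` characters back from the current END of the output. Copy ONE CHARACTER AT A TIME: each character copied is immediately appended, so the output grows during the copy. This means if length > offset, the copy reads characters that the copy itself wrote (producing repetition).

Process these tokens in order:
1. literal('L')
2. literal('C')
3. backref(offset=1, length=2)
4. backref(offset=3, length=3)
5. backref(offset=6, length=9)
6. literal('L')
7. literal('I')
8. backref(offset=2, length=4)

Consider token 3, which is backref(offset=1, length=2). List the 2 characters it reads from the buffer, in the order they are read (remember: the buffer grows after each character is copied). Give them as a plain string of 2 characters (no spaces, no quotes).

Answer: CC

Derivation:
Token 1: literal('L'). Output: "L"
Token 2: literal('C'). Output: "LC"
Token 3: backref(off=1, len=2). Buffer before: "LC" (len 2)
  byte 1: read out[1]='C', append. Buffer now: "LCC"
  byte 2: read out[2]='C', append. Buffer now: "LCCC"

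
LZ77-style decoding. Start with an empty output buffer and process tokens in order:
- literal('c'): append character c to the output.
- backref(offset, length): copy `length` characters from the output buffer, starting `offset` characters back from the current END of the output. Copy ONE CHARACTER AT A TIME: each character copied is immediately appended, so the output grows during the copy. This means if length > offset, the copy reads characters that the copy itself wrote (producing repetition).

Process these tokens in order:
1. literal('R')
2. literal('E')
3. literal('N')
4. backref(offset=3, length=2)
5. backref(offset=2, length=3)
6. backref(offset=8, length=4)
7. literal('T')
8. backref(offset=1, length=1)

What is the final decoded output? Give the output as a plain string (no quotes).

Answer: RENRERERRENRTT

Derivation:
Token 1: literal('R'). Output: "R"
Token 2: literal('E'). Output: "RE"
Token 3: literal('N'). Output: "REN"
Token 4: backref(off=3, len=2). Copied 'RE' from pos 0. Output: "RENRE"
Token 5: backref(off=2, len=3) (overlapping!). Copied 'RER' from pos 3. Output: "RENRERER"
Token 6: backref(off=8, len=4). Copied 'RENR' from pos 0. Output: "RENRERERRENR"
Token 7: literal('T'). Output: "RENRERERRENRT"
Token 8: backref(off=1, len=1). Copied 'T' from pos 12. Output: "RENRERERRENRTT"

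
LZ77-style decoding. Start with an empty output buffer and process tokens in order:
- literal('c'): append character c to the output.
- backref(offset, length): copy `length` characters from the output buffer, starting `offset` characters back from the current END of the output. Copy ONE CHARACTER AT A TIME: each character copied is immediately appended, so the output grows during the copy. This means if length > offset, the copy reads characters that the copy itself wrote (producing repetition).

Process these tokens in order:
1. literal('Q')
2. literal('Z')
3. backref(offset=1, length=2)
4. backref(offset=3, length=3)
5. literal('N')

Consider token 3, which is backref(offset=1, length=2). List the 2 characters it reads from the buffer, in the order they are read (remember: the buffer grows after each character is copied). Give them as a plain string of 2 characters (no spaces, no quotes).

Token 1: literal('Q'). Output: "Q"
Token 2: literal('Z'). Output: "QZ"
Token 3: backref(off=1, len=2). Buffer before: "QZ" (len 2)
  byte 1: read out[1]='Z', append. Buffer now: "QZZ"
  byte 2: read out[2]='Z', append. Buffer now: "QZZZ"

Answer: ZZ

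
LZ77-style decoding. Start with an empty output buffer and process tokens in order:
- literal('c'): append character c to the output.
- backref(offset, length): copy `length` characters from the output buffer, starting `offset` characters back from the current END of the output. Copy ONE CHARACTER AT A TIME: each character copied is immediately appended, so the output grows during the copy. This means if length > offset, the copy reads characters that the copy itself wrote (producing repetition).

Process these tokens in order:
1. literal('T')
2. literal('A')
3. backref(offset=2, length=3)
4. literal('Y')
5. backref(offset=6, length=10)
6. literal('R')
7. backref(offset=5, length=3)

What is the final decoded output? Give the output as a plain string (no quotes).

Answer: TATATYTATATYTATARTAT

Derivation:
Token 1: literal('T'). Output: "T"
Token 2: literal('A'). Output: "TA"
Token 3: backref(off=2, len=3) (overlapping!). Copied 'TAT' from pos 0. Output: "TATAT"
Token 4: literal('Y'). Output: "TATATY"
Token 5: backref(off=6, len=10) (overlapping!). Copied 'TATATYTATA' from pos 0. Output: "TATATYTATATYTATA"
Token 6: literal('R'). Output: "TATATYTATATYTATAR"
Token 7: backref(off=5, len=3). Copied 'TAT' from pos 12. Output: "TATATYTATATYTATARTAT"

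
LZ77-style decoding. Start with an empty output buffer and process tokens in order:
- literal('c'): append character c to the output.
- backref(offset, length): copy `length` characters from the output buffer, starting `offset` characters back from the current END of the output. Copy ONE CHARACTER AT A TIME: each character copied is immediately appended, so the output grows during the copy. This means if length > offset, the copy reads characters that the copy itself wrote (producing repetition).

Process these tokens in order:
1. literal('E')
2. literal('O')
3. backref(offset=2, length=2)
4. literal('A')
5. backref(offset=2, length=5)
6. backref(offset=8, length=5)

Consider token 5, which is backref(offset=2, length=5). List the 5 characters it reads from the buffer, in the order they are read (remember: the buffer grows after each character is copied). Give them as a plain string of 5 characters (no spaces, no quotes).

Token 1: literal('E'). Output: "E"
Token 2: literal('O'). Output: "EO"
Token 3: backref(off=2, len=2). Copied 'EO' from pos 0. Output: "EOEO"
Token 4: literal('A'). Output: "EOEOA"
Token 5: backref(off=2, len=5). Buffer before: "EOEOA" (len 5)
  byte 1: read out[3]='O', append. Buffer now: "EOEOAO"
  byte 2: read out[4]='A', append. Buffer now: "EOEOAOA"
  byte 3: read out[5]='O', append. Buffer now: "EOEOAOAO"
  byte 4: read out[6]='A', append. Buffer now: "EOEOAOAOA"
  byte 5: read out[7]='O', append. Buffer now: "EOEOAOAOAO"

Answer: OAOAO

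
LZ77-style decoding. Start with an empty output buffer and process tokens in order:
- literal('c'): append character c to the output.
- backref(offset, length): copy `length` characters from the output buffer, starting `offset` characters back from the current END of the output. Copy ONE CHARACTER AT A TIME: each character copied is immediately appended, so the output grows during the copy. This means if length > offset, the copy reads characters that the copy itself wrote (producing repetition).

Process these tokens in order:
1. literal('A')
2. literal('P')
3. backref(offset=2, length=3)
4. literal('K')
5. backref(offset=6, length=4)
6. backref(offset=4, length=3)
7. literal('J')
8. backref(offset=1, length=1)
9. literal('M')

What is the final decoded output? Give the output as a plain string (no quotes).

Token 1: literal('A'). Output: "A"
Token 2: literal('P'). Output: "AP"
Token 3: backref(off=2, len=3) (overlapping!). Copied 'APA' from pos 0. Output: "APAPA"
Token 4: literal('K'). Output: "APAPAK"
Token 5: backref(off=6, len=4). Copied 'APAP' from pos 0. Output: "APAPAKAPAP"
Token 6: backref(off=4, len=3). Copied 'APA' from pos 6. Output: "APAPAKAPAPAPA"
Token 7: literal('J'). Output: "APAPAKAPAPAPAJ"
Token 8: backref(off=1, len=1). Copied 'J' from pos 13. Output: "APAPAKAPAPAPAJJ"
Token 9: literal('M'). Output: "APAPAKAPAPAPAJJM"

Answer: APAPAKAPAPAPAJJM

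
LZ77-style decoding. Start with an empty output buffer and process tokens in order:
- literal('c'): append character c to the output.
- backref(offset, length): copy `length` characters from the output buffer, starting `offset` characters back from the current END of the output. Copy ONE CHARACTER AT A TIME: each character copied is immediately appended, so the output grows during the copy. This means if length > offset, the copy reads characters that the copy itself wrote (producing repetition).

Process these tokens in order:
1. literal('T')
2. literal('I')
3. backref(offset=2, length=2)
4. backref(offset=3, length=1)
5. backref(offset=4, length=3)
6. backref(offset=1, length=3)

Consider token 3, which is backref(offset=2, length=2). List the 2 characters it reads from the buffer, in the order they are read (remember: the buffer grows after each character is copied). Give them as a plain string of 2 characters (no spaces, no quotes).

Answer: TI

Derivation:
Token 1: literal('T'). Output: "T"
Token 2: literal('I'). Output: "TI"
Token 3: backref(off=2, len=2). Buffer before: "TI" (len 2)
  byte 1: read out[0]='T', append. Buffer now: "TIT"
  byte 2: read out[1]='I', append. Buffer now: "TITI"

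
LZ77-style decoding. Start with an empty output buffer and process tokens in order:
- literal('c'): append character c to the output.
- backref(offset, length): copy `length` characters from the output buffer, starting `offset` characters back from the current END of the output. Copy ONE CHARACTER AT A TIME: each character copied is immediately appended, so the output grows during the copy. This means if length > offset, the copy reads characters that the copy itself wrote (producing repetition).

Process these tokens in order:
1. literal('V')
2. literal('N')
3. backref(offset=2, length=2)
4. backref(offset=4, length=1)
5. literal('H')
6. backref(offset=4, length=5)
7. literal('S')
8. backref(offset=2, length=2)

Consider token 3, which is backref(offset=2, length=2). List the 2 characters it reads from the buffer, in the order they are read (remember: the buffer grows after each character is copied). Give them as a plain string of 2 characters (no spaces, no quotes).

Answer: VN

Derivation:
Token 1: literal('V'). Output: "V"
Token 2: literal('N'). Output: "VN"
Token 3: backref(off=2, len=2). Buffer before: "VN" (len 2)
  byte 1: read out[0]='V', append. Buffer now: "VNV"
  byte 2: read out[1]='N', append. Buffer now: "VNVN"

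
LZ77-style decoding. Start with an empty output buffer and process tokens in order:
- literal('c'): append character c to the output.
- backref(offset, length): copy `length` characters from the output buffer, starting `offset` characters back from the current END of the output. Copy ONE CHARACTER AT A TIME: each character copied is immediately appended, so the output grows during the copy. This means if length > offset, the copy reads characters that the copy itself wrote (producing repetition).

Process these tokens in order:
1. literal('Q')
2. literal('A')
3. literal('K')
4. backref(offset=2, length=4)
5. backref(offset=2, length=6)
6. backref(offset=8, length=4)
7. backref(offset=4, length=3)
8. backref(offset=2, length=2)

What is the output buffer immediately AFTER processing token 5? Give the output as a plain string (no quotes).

Answer: QAKAKAKAKAKAK

Derivation:
Token 1: literal('Q'). Output: "Q"
Token 2: literal('A'). Output: "QA"
Token 3: literal('K'). Output: "QAK"
Token 4: backref(off=2, len=4) (overlapping!). Copied 'AKAK' from pos 1. Output: "QAKAKAK"
Token 5: backref(off=2, len=6) (overlapping!). Copied 'AKAKAK' from pos 5. Output: "QAKAKAKAKAKAK"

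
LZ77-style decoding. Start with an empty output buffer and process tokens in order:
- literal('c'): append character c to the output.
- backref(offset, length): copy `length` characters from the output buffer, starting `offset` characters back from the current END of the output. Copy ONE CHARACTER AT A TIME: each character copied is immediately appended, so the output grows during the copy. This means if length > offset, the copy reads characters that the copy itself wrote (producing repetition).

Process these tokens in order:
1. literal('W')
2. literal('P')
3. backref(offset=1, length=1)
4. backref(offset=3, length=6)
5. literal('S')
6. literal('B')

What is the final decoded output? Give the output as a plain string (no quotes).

Answer: WPPWPPWPPSB

Derivation:
Token 1: literal('W'). Output: "W"
Token 2: literal('P'). Output: "WP"
Token 3: backref(off=1, len=1). Copied 'P' from pos 1. Output: "WPP"
Token 4: backref(off=3, len=6) (overlapping!). Copied 'WPPWPP' from pos 0. Output: "WPPWPPWPP"
Token 5: literal('S'). Output: "WPPWPPWPPS"
Token 6: literal('B'). Output: "WPPWPPWPPSB"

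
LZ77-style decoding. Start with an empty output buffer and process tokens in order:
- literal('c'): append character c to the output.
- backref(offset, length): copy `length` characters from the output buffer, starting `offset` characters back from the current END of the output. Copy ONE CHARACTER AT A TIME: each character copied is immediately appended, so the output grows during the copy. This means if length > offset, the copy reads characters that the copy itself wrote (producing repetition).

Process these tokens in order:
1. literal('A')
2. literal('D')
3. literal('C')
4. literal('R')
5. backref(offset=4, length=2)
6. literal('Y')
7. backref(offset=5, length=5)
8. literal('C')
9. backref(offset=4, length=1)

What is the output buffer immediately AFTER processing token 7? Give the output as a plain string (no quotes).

Token 1: literal('A'). Output: "A"
Token 2: literal('D'). Output: "AD"
Token 3: literal('C'). Output: "ADC"
Token 4: literal('R'). Output: "ADCR"
Token 5: backref(off=4, len=2). Copied 'AD' from pos 0. Output: "ADCRAD"
Token 6: literal('Y'). Output: "ADCRADY"
Token 7: backref(off=5, len=5). Copied 'CRADY' from pos 2. Output: "ADCRADYCRADY"

Answer: ADCRADYCRADY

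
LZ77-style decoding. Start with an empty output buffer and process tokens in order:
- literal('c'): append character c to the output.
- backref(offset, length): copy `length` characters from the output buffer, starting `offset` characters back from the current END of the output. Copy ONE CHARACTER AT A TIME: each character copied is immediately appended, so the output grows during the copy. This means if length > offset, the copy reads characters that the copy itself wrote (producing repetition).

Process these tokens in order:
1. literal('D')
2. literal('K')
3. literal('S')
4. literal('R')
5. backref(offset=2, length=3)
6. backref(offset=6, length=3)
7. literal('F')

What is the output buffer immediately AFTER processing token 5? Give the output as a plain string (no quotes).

Answer: DKSRSRS

Derivation:
Token 1: literal('D'). Output: "D"
Token 2: literal('K'). Output: "DK"
Token 3: literal('S'). Output: "DKS"
Token 4: literal('R'). Output: "DKSR"
Token 5: backref(off=2, len=3) (overlapping!). Copied 'SRS' from pos 2. Output: "DKSRSRS"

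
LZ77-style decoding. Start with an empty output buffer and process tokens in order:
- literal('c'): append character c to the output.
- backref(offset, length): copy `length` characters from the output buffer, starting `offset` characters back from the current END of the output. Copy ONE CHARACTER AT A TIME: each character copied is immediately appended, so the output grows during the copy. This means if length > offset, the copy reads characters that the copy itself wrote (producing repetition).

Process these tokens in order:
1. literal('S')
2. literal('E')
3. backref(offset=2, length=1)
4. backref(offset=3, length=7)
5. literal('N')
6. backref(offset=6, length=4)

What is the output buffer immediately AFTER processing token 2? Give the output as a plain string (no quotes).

Answer: SE

Derivation:
Token 1: literal('S'). Output: "S"
Token 2: literal('E'). Output: "SE"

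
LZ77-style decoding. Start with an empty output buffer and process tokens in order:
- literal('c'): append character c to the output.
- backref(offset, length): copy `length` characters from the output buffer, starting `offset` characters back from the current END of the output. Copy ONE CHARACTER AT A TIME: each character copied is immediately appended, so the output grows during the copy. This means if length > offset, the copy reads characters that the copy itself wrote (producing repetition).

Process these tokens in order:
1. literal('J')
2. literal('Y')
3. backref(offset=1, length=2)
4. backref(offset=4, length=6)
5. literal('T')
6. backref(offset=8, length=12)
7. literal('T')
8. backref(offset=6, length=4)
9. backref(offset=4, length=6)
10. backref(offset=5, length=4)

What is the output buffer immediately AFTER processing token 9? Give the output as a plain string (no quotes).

Answer: JYYYJYYYJYTYJYYYJYTYJYYTTYJYTYJYTY

Derivation:
Token 1: literal('J'). Output: "J"
Token 2: literal('Y'). Output: "JY"
Token 3: backref(off=1, len=2) (overlapping!). Copied 'YY' from pos 1. Output: "JYYY"
Token 4: backref(off=4, len=6) (overlapping!). Copied 'JYYYJY' from pos 0. Output: "JYYYJYYYJY"
Token 5: literal('T'). Output: "JYYYJYYYJYT"
Token 6: backref(off=8, len=12) (overlapping!). Copied 'YJYYYJYTYJYY' from pos 3. Output: "JYYYJYYYJYTYJYYYJYTYJYY"
Token 7: literal('T'). Output: "JYYYJYYYJYTYJYYYJYTYJYYT"
Token 8: backref(off=6, len=4). Copied 'TYJY' from pos 18. Output: "JYYYJYYYJYTYJYYYJYTYJYYTTYJY"
Token 9: backref(off=4, len=6) (overlapping!). Copied 'TYJYTY' from pos 24. Output: "JYYYJYYYJYTYJYYYJYTYJYYTTYJYTYJYTY"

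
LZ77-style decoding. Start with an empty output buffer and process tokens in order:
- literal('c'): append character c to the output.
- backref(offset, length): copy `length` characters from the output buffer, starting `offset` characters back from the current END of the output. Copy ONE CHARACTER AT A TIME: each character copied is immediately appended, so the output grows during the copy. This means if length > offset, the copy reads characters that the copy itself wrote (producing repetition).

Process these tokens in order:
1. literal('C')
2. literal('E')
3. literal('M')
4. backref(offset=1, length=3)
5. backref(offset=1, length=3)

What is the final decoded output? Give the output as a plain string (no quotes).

Token 1: literal('C'). Output: "C"
Token 2: literal('E'). Output: "CE"
Token 3: literal('M'). Output: "CEM"
Token 4: backref(off=1, len=3) (overlapping!). Copied 'MMM' from pos 2. Output: "CEMMMM"
Token 5: backref(off=1, len=3) (overlapping!). Copied 'MMM' from pos 5. Output: "CEMMMMMMM"

Answer: CEMMMMMMM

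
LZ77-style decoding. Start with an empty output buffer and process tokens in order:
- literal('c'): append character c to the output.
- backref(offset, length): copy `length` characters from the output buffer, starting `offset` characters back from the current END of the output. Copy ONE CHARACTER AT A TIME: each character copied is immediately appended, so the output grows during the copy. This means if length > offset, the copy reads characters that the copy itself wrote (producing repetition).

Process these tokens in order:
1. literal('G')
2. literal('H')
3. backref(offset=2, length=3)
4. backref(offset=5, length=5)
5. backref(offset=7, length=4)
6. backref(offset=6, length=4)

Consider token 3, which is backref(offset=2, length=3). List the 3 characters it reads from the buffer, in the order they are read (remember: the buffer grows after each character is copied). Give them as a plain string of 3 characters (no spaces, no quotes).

Answer: GHG

Derivation:
Token 1: literal('G'). Output: "G"
Token 2: literal('H'). Output: "GH"
Token 3: backref(off=2, len=3). Buffer before: "GH" (len 2)
  byte 1: read out[0]='G', append. Buffer now: "GHG"
  byte 2: read out[1]='H', append. Buffer now: "GHGH"
  byte 3: read out[2]='G', append. Buffer now: "GHGHG"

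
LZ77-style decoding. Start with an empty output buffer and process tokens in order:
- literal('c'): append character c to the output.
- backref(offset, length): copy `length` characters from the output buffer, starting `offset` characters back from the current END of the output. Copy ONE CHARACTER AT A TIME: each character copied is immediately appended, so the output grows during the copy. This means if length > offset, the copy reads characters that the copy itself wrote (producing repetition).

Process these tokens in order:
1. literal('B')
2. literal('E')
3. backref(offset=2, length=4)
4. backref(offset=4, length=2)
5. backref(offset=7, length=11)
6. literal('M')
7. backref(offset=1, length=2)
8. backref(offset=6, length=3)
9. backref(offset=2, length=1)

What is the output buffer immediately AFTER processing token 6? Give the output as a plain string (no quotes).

Answer: BEBEBEBEEBEBEBEEBEBM

Derivation:
Token 1: literal('B'). Output: "B"
Token 2: literal('E'). Output: "BE"
Token 3: backref(off=2, len=4) (overlapping!). Copied 'BEBE' from pos 0. Output: "BEBEBE"
Token 4: backref(off=4, len=2). Copied 'BE' from pos 2. Output: "BEBEBEBE"
Token 5: backref(off=7, len=11) (overlapping!). Copied 'EBEBEBEEBEB' from pos 1. Output: "BEBEBEBEEBEBEBEEBEB"
Token 6: literal('M'). Output: "BEBEBEBEEBEBEBEEBEBM"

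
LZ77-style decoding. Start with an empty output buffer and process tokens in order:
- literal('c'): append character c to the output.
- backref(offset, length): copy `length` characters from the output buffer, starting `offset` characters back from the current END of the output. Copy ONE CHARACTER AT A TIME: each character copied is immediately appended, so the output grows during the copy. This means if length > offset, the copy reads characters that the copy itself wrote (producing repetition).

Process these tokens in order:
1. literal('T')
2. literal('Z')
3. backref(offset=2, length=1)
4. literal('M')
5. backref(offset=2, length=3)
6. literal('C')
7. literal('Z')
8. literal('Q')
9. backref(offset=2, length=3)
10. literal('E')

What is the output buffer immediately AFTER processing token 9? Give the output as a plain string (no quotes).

Answer: TZTMTMTCZQZQZ

Derivation:
Token 1: literal('T'). Output: "T"
Token 2: literal('Z'). Output: "TZ"
Token 3: backref(off=2, len=1). Copied 'T' from pos 0. Output: "TZT"
Token 4: literal('M'). Output: "TZTM"
Token 5: backref(off=2, len=3) (overlapping!). Copied 'TMT' from pos 2. Output: "TZTMTMT"
Token 6: literal('C'). Output: "TZTMTMTC"
Token 7: literal('Z'). Output: "TZTMTMTCZ"
Token 8: literal('Q'). Output: "TZTMTMTCZQ"
Token 9: backref(off=2, len=3) (overlapping!). Copied 'ZQZ' from pos 8. Output: "TZTMTMTCZQZQZ"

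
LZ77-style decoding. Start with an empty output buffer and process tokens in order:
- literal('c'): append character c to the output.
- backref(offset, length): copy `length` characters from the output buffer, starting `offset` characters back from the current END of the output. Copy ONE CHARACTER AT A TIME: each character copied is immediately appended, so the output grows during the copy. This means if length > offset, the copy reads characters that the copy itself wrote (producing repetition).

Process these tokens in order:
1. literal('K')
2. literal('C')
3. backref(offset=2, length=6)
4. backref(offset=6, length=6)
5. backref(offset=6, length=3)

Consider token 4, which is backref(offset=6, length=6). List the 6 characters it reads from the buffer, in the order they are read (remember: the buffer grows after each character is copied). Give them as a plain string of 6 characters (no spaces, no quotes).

Answer: KCKCKC

Derivation:
Token 1: literal('K'). Output: "K"
Token 2: literal('C'). Output: "KC"
Token 3: backref(off=2, len=6) (overlapping!). Copied 'KCKCKC' from pos 0. Output: "KCKCKCKC"
Token 4: backref(off=6, len=6). Buffer before: "KCKCKCKC" (len 8)
  byte 1: read out[2]='K', append. Buffer now: "KCKCKCKCK"
  byte 2: read out[3]='C', append. Buffer now: "KCKCKCKCKC"
  byte 3: read out[4]='K', append. Buffer now: "KCKCKCKCKCK"
  byte 4: read out[5]='C', append. Buffer now: "KCKCKCKCKCKC"
  byte 5: read out[6]='K', append. Buffer now: "KCKCKCKCKCKCK"
  byte 6: read out[7]='C', append. Buffer now: "KCKCKCKCKCKCKC"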